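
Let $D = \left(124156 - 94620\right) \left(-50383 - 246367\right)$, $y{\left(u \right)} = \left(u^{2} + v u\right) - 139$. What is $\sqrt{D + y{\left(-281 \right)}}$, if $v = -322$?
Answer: $54 i \sqrt{3005706} \approx 93620.0 i$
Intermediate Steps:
$y{\left(u \right)} = -139 + u^{2} - 322 u$ ($y{\left(u \right)} = \left(u^{2} - 322 u\right) - 139 = -139 + u^{2} - 322 u$)
$D = -8764808000$ ($D = 29536 \left(-296750\right) = -8764808000$)
$\sqrt{D + y{\left(-281 \right)}} = \sqrt{-8764808000 - \left(-90343 - 78961\right)} = \sqrt{-8764808000 + \left(-139 + 78961 + 90482\right)} = \sqrt{-8764808000 + 169304} = \sqrt{-8764638696} = 54 i \sqrt{3005706}$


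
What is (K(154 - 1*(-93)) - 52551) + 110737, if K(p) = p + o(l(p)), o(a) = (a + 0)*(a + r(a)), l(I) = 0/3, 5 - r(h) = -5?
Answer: 58433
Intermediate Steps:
r(h) = 10 (r(h) = 5 - 1*(-5) = 5 + 5 = 10)
l(I) = 0 (l(I) = 0*(⅓) = 0)
o(a) = a*(10 + a) (o(a) = (a + 0)*(a + 10) = a*(10 + a))
K(p) = p (K(p) = p + 0*(10 + 0) = p + 0*10 = p + 0 = p)
(K(154 - 1*(-93)) - 52551) + 110737 = ((154 - 1*(-93)) - 52551) + 110737 = ((154 + 93) - 52551) + 110737 = (247 - 52551) + 110737 = -52304 + 110737 = 58433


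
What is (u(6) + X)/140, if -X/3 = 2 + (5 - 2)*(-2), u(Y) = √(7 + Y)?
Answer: 3/35 + √13/140 ≈ 0.11147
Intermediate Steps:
X = 12 (X = -3*(2 + (5 - 2)*(-2)) = -3*(2 + 3*(-2)) = -3*(2 - 6) = -3*(-4) = 12)
(u(6) + X)/140 = (√(7 + 6) + 12)/140 = (√13 + 12)/140 = (12 + √13)/140 = 3/35 + √13/140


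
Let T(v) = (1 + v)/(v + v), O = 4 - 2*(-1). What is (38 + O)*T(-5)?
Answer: 88/5 ≈ 17.600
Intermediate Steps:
O = 6 (O = 4 + 2 = 6)
T(v) = (1 + v)/(2*v) (T(v) = (1 + v)/((2*v)) = (1 + v)*(1/(2*v)) = (1 + v)/(2*v))
(38 + O)*T(-5) = (38 + 6)*((1/2)*(1 - 5)/(-5)) = 44*((1/2)*(-1/5)*(-4)) = 44*(2/5) = 88/5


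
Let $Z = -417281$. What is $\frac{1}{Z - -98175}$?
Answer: $- \frac{1}{319106} \approx -3.1338 \cdot 10^{-6}$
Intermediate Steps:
$\frac{1}{Z - -98175} = \frac{1}{-417281 - -98175} = \frac{1}{-417281 + 98175} = \frac{1}{-319106} = - \frac{1}{319106}$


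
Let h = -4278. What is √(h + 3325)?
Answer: I*√953 ≈ 30.871*I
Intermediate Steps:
√(h + 3325) = √(-4278 + 3325) = √(-953) = I*√953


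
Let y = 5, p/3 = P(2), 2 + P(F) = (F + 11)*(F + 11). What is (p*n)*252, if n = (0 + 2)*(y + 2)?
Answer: 1767528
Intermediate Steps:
P(F) = -2 + (11 + F)² (P(F) = -2 + (F + 11)*(F + 11) = -2 + (11 + F)*(11 + F) = -2 + (11 + F)²)
p = 501 (p = 3*(-2 + (11 + 2)²) = 3*(-2 + 13²) = 3*(-2 + 169) = 3*167 = 501)
n = 14 (n = (0 + 2)*(5 + 2) = 2*7 = 14)
(p*n)*252 = (501*14)*252 = 7014*252 = 1767528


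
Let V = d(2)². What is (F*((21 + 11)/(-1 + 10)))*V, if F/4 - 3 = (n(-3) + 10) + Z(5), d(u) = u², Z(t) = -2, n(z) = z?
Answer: 16384/9 ≈ 1820.4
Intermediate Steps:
F = 32 (F = 12 + 4*((-3 + 10) - 2) = 12 + 4*(7 - 2) = 12 + 4*5 = 12 + 20 = 32)
V = 16 (V = (2²)² = 4² = 16)
(F*((21 + 11)/(-1 + 10)))*V = (32*((21 + 11)/(-1 + 10)))*16 = (32*(32/9))*16 = (1024/9)*16 = 16384/9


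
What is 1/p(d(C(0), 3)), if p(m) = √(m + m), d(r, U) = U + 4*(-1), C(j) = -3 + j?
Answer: -I*√2/2 ≈ -0.70711*I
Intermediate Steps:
d(r, U) = -4 + U (d(r, U) = U - 4 = -4 + U)
p(m) = √2*√m (p(m) = √(2*m) = √2*√m)
1/p(d(C(0), 3)) = 1/(√2*√(-4 + 3)) = 1/(√2*√(-1)) = 1/(√2*I) = 1/(I*√2) = -I*√2/2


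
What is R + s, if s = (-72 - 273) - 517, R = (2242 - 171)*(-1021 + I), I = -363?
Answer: -2867126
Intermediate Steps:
R = -2866264 (R = (2242 - 171)*(-1021 - 363) = 2071*(-1384) = -2866264)
s = -862 (s = -345 - 517 = -862)
R + s = -2866264 - 862 = -2867126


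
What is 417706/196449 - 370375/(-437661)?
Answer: 85191141347/28659355263 ≈ 2.9725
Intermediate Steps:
417706/196449 - 370375/(-437661) = 417706*(1/196449) - 370375*(-1/437661) = 417706/196449 + 370375/437661 = 85191141347/28659355263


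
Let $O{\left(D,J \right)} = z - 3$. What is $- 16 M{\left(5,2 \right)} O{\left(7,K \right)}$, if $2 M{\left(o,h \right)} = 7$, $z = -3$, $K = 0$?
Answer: $336$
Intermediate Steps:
$M{\left(o,h \right)} = \frac{7}{2}$ ($M{\left(o,h \right)} = \frac{1}{2} \cdot 7 = \frac{7}{2}$)
$O{\left(D,J \right)} = -6$ ($O{\left(D,J \right)} = -3 - 3 = -6$)
$- 16 M{\left(5,2 \right)} O{\left(7,K \right)} = \left(-16\right) \frac{7}{2} \left(-6\right) = \left(-56\right) \left(-6\right) = 336$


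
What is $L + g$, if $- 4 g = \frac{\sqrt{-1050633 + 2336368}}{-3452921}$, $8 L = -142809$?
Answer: $- \frac{142809}{8} + \frac{\sqrt{1285735}}{13811684} \approx -17851.0$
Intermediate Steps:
$L = - \frac{142809}{8}$ ($L = \frac{1}{8} \left(-142809\right) = - \frac{142809}{8} \approx -17851.0$)
$g = \frac{\sqrt{1285735}}{13811684}$ ($g = - \frac{\sqrt{-1050633 + 2336368} \frac{1}{-3452921}}{4} = - \frac{\sqrt{1285735} \left(- \frac{1}{3452921}\right)}{4} = - \frac{\left(- \frac{1}{3452921}\right) \sqrt{1285735}}{4} = \frac{\sqrt{1285735}}{13811684} \approx 8.2097 \cdot 10^{-5}$)
$L + g = - \frac{142809}{8} + \frac{\sqrt{1285735}}{13811684}$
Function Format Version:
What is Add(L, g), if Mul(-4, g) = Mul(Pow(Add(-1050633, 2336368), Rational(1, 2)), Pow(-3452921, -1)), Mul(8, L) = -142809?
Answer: Add(Rational(-142809, 8), Mul(Rational(1, 13811684), Pow(1285735, Rational(1, 2)))) ≈ -17851.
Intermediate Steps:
L = Rational(-142809, 8) (L = Mul(Rational(1, 8), -142809) = Rational(-142809, 8) ≈ -17851.)
g = Mul(Rational(1, 13811684), Pow(1285735, Rational(1, 2))) (g = Mul(Rational(-1, 4), Mul(Pow(Add(-1050633, 2336368), Rational(1, 2)), Pow(-3452921, -1))) = Mul(Rational(-1, 4), Mul(Pow(1285735, Rational(1, 2)), Rational(-1, 3452921))) = Mul(Rational(-1, 4), Mul(Rational(-1, 3452921), Pow(1285735, Rational(1, 2)))) = Mul(Rational(1, 13811684), Pow(1285735, Rational(1, 2))) ≈ 8.2097e-5)
Add(L, g) = Add(Rational(-142809, 8), Mul(Rational(1, 13811684), Pow(1285735, Rational(1, 2))))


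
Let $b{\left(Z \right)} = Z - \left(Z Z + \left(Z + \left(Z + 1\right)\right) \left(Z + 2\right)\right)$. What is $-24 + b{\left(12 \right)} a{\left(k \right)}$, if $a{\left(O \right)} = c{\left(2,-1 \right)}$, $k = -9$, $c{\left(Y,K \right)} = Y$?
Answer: $-988$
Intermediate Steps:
$a{\left(O \right)} = 2$
$b{\left(Z \right)} = Z - Z^{2} - \left(1 + 2 Z\right) \left(2 + Z\right)$ ($b{\left(Z \right)} = Z - \left(Z^{2} + \left(Z + \left(1 + Z\right)\right) \left(2 + Z\right)\right) = Z - \left(Z^{2} + \left(1 + 2 Z\right) \left(2 + Z\right)\right) = Z - Z^{2} - \left(1 + 2 Z\right) \left(2 + Z\right)$)
$-24 + b{\left(12 \right)} a{\left(k \right)} = -24 + \left(-2 - 48 - 3 \cdot 12^{2}\right) 2 = -24 + \left(-2 - 48 - 432\right) 2 = -24 - 964 = -988$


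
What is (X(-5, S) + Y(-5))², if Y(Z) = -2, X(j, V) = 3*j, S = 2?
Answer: 289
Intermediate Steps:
(X(-5, S) + Y(-5))² = (3*(-5) - 2)² = (-15 - 2)² = (-17)² = 289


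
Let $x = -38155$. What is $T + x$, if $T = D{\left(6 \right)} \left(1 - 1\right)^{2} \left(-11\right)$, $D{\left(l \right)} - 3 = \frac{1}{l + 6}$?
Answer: $-38155$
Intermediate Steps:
$D{\left(l \right)} = 3 + \frac{1}{6 + l}$ ($D{\left(l \right)} = 3 + \frac{1}{l + 6} = 3 + \frac{1}{6 + l}$)
$T = 0$ ($T = \frac{19 + 3 \cdot 6}{6 + 6} \left(1 - 1\right)^{2} \left(-11\right) = \frac{19 + 18}{12} \cdot 0^{2} \left(-11\right) = \frac{1}{12} \cdot 37 \cdot 0 \left(-11\right) = \frac{37}{12} \cdot 0 \left(-11\right) = 0 \left(-11\right) = 0$)
$T + x = 0 - 38155 = -38155$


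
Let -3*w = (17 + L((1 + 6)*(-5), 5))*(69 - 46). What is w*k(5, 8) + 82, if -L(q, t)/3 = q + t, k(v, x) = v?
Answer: -12059/3 ≈ -4019.7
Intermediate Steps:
L(q, t) = -3*q - 3*t (L(q, t) = -3*(q + t) = -3*q - 3*t)
w = -2461/3 (w = -(17 + (-3*(1 + 6)*(-5) - 3*5))*(69 - 46)/3 = -(17 + (-21*(-5) - 15))*23/3 = -(17 + (-3*(-35) - 15))*23/3 = -(17 + (105 - 15))*23/3 = -(17 + 90)*23/3 = -107*23/3 = -⅓*2461 = -2461/3 ≈ -820.33)
w*k(5, 8) + 82 = -2461/3*5 + 82 = -12305/3 + 82 = -12059/3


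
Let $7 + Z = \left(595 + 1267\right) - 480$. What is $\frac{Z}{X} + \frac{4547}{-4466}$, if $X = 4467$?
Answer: $- \frac{14170699}{19949622} \approx -0.71032$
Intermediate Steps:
$Z = 1375$ ($Z = -7 + \left(\left(595 + 1267\right) - 480\right) = -7 + \left(1862 - 480\right) = -7 + 1382 = 1375$)
$\frac{Z}{X} + \frac{4547}{-4466} = \frac{1375}{4467} + \frac{4547}{-4466} = 1375 \cdot \frac{1}{4467} + 4547 \left(- \frac{1}{4466}\right) = \frac{1375}{4467} - \frac{4547}{4466} = - \frac{14170699}{19949622}$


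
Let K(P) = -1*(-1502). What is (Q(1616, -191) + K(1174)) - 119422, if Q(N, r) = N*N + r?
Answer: 2493345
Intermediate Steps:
Q(N, r) = r + N**2 (Q(N, r) = N**2 + r = r + N**2)
K(P) = 1502
(Q(1616, -191) + K(1174)) - 119422 = ((-191 + 1616**2) + 1502) - 119422 = ((-191 + 2611456) + 1502) - 119422 = (2611265 + 1502) - 119422 = 2612767 - 119422 = 2493345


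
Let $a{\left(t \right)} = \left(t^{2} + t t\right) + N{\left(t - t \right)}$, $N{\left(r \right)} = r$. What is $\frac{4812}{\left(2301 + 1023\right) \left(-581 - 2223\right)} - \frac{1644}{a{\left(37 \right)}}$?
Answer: $- \frac{639002945}{1063313252} \approx -0.60095$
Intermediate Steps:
$a{\left(t \right)} = 2 t^{2}$ ($a{\left(t \right)} = \left(t^{2} + t t\right) + \left(t - t\right) = \left(t^{2} + t^{2}\right) + 0 = 2 t^{2} + 0 = 2 t^{2}$)
$\frac{4812}{\left(2301 + 1023\right) \left(-581 - 2223\right)} - \frac{1644}{a{\left(37 \right)}} = \frac{4812}{\left(2301 + 1023\right) \left(-581 - 2223\right)} - \frac{1644}{2 \cdot 37^{2}} = \frac{4812}{3324 \left(-2804\right)} - \frac{1644}{2 \cdot 1369} = \frac{4812}{-9320496} - \frac{1644}{2738} = 4812 \left(- \frac{1}{9320496}\right) - \frac{822}{1369} = - \frac{401}{776708} - \frac{822}{1369} = - \frac{639002945}{1063313252}$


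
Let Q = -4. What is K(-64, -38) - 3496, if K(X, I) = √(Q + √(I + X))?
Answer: -3496 + √(-4 + I*√102) ≈ -3494.1 + 2.7261*I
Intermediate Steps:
K(X, I) = √(-4 + √(I + X))
K(-64, -38) - 3496 = √(-4 + √(-38 - 64)) - 3496 = √(-4 + √(-102)) - 3496 = √(-4 + I*√102) - 3496 = -3496 + √(-4 + I*√102)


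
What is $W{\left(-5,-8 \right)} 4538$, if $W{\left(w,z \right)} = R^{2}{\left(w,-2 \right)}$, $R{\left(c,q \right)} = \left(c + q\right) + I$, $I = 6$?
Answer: $4538$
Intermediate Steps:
$R{\left(c,q \right)} = 6 + c + q$ ($R{\left(c,q \right)} = \left(c + q\right) + 6 = 6 + c + q$)
$W{\left(w,z \right)} = \left(4 + w\right)^{2}$ ($W{\left(w,z \right)} = \left(6 + w - 2\right)^{2} = \left(4 + w\right)^{2}$)
$W{\left(-5,-8 \right)} 4538 = \left(4 - 5\right)^{2} \cdot 4538 = \left(-1\right)^{2} \cdot 4538 = 1 \cdot 4538 = 4538$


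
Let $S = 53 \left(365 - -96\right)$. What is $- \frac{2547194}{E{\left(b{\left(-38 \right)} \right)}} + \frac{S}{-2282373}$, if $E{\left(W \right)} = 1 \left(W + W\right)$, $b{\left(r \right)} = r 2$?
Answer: $\frac{2906821548773}{173460348} \approx 16758.0$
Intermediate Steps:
$b{\left(r \right)} = 2 r$
$E{\left(W \right)} = 2 W$ ($E{\left(W \right)} = 1 \cdot 2 W = 2 W$)
$S = 24433$ ($S = 53 \left(365 + 96\right) = 53 \cdot 461 = 24433$)
$- \frac{2547194}{E{\left(b{\left(-38 \right)} \right)}} + \frac{S}{-2282373} = - \frac{2547194}{2 \cdot 2 \left(-38\right)} + \frac{24433}{-2282373} = - \frac{2547194}{2 \left(-76\right)} + 24433 \left(- \frac{1}{2282373}\right) = - \frac{2547194}{-152} - \frac{24433}{2282373} = \left(-2547194\right) \left(- \frac{1}{152}\right) - \frac{24433}{2282373} = \frac{1273597}{76} - \frac{24433}{2282373} = \frac{2906821548773}{173460348}$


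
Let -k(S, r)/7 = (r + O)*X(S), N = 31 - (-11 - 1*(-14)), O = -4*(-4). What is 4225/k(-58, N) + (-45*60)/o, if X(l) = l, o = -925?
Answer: 2085637/660968 ≈ 3.1554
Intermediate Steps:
O = 16
N = 28 (N = 31 - (-11 + 14) = 31 - 1*3 = 31 - 3 = 28)
k(S, r) = -7*S*(16 + r) (k(S, r) = -7*(r + 16)*S = -7*(16 + r)*S = -7*S*(16 + r))
4225/k(-58, N) + (-45*60)/o = 4225/((-7*(-58)*(16 + 28))) - 45*60/(-925) = 4225/((-7*(-58)*44)) - 2700*(-1/925) = 4225/17864 + 108/37 = 2085637/660968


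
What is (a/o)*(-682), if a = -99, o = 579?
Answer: 22506/193 ≈ 116.61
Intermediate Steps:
(a/o)*(-682) = -99/579*(-682) = -99*1/579*(-682) = -33/193*(-682) = 22506/193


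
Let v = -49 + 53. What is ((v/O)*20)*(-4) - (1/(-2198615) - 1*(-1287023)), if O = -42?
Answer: -59422677757624/46170915 ≈ -1.2870e+6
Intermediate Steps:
v = 4
((v/O)*20)*(-4) - (1/(-2198615) - 1*(-1287023)) = ((4/(-42))*20)*(-4) - (1/(-2198615) - 1*(-1287023)) = ((4*(-1/42))*20)*(-4) - (-1/2198615 + 1287023) = -2/21*20*(-4) - 1*2829668073144/2198615 = -40/21*(-4) - 2829668073144/2198615 = 160/21 - 2829668073144/2198615 = -59422677757624/46170915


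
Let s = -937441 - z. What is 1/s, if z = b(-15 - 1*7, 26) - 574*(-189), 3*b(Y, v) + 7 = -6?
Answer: -3/3137768 ≈ -9.5609e-7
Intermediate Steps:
b(Y, v) = -13/3 (b(Y, v) = -7/3 + (⅓)*(-6) = -7/3 - 2 = -13/3)
z = 325445/3 (z = -13/3 - 574*(-189) = -13/3 + 108486 = 325445/3 ≈ 1.0848e+5)
s = -3137768/3 (s = -937441 - 1*325445/3 = -937441 - 325445/3 = -3137768/3 ≈ -1.0459e+6)
1/s = 1/(-3137768/3) = -3/3137768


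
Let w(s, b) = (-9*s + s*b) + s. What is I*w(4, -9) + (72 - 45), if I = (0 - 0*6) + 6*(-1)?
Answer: 435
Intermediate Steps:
w(s, b) = -8*s + b*s (w(s, b) = (-9*s + b*s) + s = -8*s + b*s)
I = -6 (I = (0 - 1*0) - 6 = (0 + 0) - 6 = 0 - 6 = -6)
I*w(4, -9) + (72 - 45) = -24*(-8 - 9) + (72 - 45) = -24*(-17) + 27 = -6*(-68) + 27 = 408 + 27 = 435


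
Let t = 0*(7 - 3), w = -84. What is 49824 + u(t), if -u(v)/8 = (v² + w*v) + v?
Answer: 49824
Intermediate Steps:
t = 0 (t = 0*4 = 0)
u(v) = -8*v² + 664*v (u(v) = -8*((v² - 84*v) + v) = -8*(v² - 83*v) = -8*v² + 664*v)
49824 + u(t) = 49824 + 8*0*(83 - 1*0) = 49824 + 8*0*(83 + 0) = 49824 + 8*0*83 = 49824 + 0 = 49824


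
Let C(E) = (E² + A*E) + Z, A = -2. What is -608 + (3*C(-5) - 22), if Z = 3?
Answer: -516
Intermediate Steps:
C(E) = 3 + E² - 2*E (C(E) = (E² - 2*E) + 3 = 3 + E² - 2*E)
-608 + (3*C(-5) - 22) = -608 + (3*(3 + (-5)² - 2*(-5)) - 22) = -608 + (3*(3 + 25 + 10) - 22) = -608 + (3*38 - 22) = -608 + (114 - 22) = -608 + 92 = -516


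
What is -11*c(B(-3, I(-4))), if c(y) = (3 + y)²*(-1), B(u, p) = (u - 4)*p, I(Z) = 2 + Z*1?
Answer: 3179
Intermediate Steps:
I(Z) = 2 + Z
B(u, p) = p*(-4 + u) (B(u, p) = (-4 + u)*p = p*(-4 + u))
c(y) = -(3 + y)²
-11*c(B(-3, I(-4))) = -(-11)*(3 + (2 - 4)*(-4 - 3))² = -(-11)*(3 - 2*(-7))² = -(-11)*(3 + 14)² = -(-11)*17² = -(-11)*289 = -11*(-289) = 3179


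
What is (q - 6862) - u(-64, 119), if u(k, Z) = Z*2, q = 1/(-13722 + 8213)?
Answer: -39113901/5509 ≈ -7100.0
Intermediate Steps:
q = -1/5509 (q = 1/(-5509) = -1/5509 ≈ -0.00018152)
u(k, Z) = 2*Z
(q - 6862) - u(-64, 119) = (-1/5509 - 6862) - 2*119 = -37802759/5509 - 1*238 = -37802759/5509 - 238 = -39113901/5509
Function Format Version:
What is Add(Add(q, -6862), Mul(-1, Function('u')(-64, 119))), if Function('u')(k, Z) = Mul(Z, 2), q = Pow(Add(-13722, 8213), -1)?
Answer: Rational(-39113901, 5509) ≈ -7100.0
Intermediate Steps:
q = Rational(-1, 5509) (q = Pow(-5509, -1) = Rational(-1, 5509) ≈ -0.00018152)
Function('u')(k, Z) = Mul(2, Z)
Add(Add(q, -6862), Mul(-1, Function('u')(-64, 119))) = Add(Add(Rational(-1, 5509), -6862), Mul(-1, Mul(2, 119))) = Add(Rational(-37802759, 5509), Mul(-1, 238)) = Add(Rational(-37802759, 5509), -238) = Rational(-39113901, 5509)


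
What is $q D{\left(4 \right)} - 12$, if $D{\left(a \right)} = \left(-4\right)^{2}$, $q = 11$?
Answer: $164$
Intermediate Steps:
$D{\left(a \right)} = 16$
$q D{\left(4 \right)} - 12 = 11 \cdot 16 - 12 = 176 - 12 = 164$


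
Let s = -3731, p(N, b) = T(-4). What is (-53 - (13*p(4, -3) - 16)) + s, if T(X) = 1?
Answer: -3781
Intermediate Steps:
p(N, b) = 1
(-53 - (13*p(4, -3) - 16)) + s = (-53 - (13*1 - 16)) - 3731 = (-53 - (13 - 16)) - 3731 = (-53 - 1*(-3)) - 3731 = (-53 + 3) - 3731 = -50 - 3731 = -3781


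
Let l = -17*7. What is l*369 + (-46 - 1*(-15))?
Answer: -43942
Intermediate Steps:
l = -119
l*369 + (-46 - 1*(-15)) = -119*369 + (-46 - 1*(-15)) = -43911 + (-46 + 15) = -43911 - 31 = -43942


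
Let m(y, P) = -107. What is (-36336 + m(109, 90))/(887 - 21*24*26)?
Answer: 36443/12217 ≈ 2.9830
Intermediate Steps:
(-36336 + m(109, 90))/(887 - 21*24*26) = (-36336 - 107)/(887 - 21*24*26) = -36443/(887 - 504*26) = -36443/(887 - 13104) = -36443/(-12217) = -36443*(-1/12217) = 36443/12217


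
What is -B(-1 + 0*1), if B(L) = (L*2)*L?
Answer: -2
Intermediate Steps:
B(L) = 2*L² (B(L) = (2*L)*L = 2*L²)
-B(-1 + 0*1) = -2*(-1 + 0*1)² = -2*(-1 + 0)² = -2*(-1)² = -2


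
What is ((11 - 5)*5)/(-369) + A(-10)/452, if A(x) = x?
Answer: -2875/27798 ≈ -0.10342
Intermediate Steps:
((11 - 5)*5)/(-369) + A(-10)/452 = ((11 - 5)*5)/(-369) - 10/452 = (6*5)*(-1/369) - 10*1/452 = 30*(-1/369) - 5/226 = -10/123 - 5/226 = -2875/27798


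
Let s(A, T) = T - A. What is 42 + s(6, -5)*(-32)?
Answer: 394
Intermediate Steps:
42 + s(6, -5)*(-32) = 42 + (-5 - 1*6)*(-32) = 42 + (-5 - 6)*(-32) = 42 - 11*(-32) = 42 + 352 = 394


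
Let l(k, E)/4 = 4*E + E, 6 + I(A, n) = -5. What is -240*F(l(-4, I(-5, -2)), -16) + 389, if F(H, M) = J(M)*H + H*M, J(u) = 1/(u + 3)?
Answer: -11030143/13 ≈ -8.4847e+5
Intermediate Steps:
J(u) = 1/(3 + u)
I(A, n) = -11 (I(A, n) = -6 - 5 = -11)
l(k, E) = 20*E (l(k, E) = 4*(4*E + E) = 4*(5*E) = 20*E)
F(H, M) = H*M + H/(3 + M) (F(H, M) = H/(3 + M) + H*M = H*M + H/(3 + M))
-240*F(l(-4, I(-5, -2)), -16) + 389 = -240*20*(-11)*(1 - 16*(3 - 16))/(3 - 16) + 389 = -(-52800)*(1 - 16*(-13))/(-13) + 389 = -(-52800)*(-1)*(1 + 208)/13 + 389 = -(-52800)*(-1)*209/13 + 389 = -240*45980/13 + 389 = -11035200/13 + 389 = -11030143/13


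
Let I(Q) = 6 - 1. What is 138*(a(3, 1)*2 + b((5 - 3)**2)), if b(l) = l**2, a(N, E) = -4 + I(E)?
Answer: 2484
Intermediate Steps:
I(Q) = 5
a(N, E) = 1 (a(N, E) = -4 + 5 = 1)
138*(a(3, 1)*2 + b((5 - 3)**2)) = 138*(1*2 + ((5 - 3)**2)**2) = 138*(2 + (2**2)**2) = 138*(2 + 4**2) = 138*(2 + 16) = 138*18 = 2484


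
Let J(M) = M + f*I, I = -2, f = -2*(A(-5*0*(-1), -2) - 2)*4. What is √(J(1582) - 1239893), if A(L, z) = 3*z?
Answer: I*√1238439 ≈ 1112.9*I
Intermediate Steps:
f = 64 (f = -2*(3*(-2) - 2)*4 = -2*(-6 - 2)*4 = -2*(-8)*4 = 16*4 = 64)
J(M) = -128 + M (J(M) = M + 64*(-2) = M - 128 = -128 + M)
√(J(1582) - 1239893) = √((-128 + 1582) - 1239893) = √(1454 - 1239893) = √(-1238439) = I*√1238439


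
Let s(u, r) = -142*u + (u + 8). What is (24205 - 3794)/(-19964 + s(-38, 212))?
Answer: -20411/14598 ≈ -1.3982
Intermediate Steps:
s(u, r) = 8 - 141*u (s(u, r) = -142*u + (8 + u) = 8 - 141*u)
(24205 - 3794)/(-19964 + s(-38, 212)) = (24205 - 3794)/(-19964 + (8 - 141*(-38))) = 20411/(-19964 + (8 + 5358)) = 20411/(-19964 + 5366) = 20411/(-14598) = 20411*(-1/14598) = -20411/14598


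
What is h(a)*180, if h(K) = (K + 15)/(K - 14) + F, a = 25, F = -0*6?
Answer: 7200/11 ≈ 654.54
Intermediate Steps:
F = 0 (F = -2*0 = 0)
h(K) = (15 + K)/(-14 + K) (h(K) = (K + 15)/(K - 14) + 0 = (15 + K)/(-14 + K) + 0 = (15 + K)/(-14 + K))
h(a)*180 = ((15 + 25)/(-14 + 25))*180 = (40/11)*180 = 7200/11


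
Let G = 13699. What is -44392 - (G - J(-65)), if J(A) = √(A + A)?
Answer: -58091 + I*√130 ≈ -58091.0 + 11.402*I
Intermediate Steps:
J(A) = √2*√A (J(A) = √(2*A) = √2*√A)
-44392 - (G - J(-65)) = -44392 - (13699 - √2*√(-65)) = -44392 - (13699 - √2*I*√65) = -44392 - (13699 - I*√130) = -44392 + (-13699 + I*√130) = -58091 + I*√130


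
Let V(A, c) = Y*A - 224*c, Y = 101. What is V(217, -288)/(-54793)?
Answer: -86429/54793 ≈ -1.5774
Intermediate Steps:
V(A, c) = -224*c + 101*A (V(A, c) = 101*A - 224*c = -224*c + 101*A)
V(217, -288)/(-54793) = (-224*(-288) + 101*217)/(-54793) = (64512 + 21917)*(-1/54793) = 86429*(-1/54793) = -86429/54793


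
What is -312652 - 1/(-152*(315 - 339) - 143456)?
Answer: -43711250815/139808 ≈ -3.1265e+5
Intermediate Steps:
-312652 - 1/(-152*(315 - 339) - 143456) = -312652 - 1/(-152*(-24) - 143456) = -312652 - 1/(3648 - 143456) = -312652 - 1/(-139808) = -312652 - 1*(-1/139808) = -312652 + 1/139808 = -43711250815/139808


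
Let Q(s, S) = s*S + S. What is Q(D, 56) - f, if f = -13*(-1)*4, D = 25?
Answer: 1404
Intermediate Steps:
Q(s, S) = S + S*s (Q(s, S) = S*s + S = S + S*s)
f = 52 (f = 13*4 = 52)
Q(D, 56) - f = 56*(1 + 25) - 1*52 = 56*26 - 52 = 1456 - 52 = 1404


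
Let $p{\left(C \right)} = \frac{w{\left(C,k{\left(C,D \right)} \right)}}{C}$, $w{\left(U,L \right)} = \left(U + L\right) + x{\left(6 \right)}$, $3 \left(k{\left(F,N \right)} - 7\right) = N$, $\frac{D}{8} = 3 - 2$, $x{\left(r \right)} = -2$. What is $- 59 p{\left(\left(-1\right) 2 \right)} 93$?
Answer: $\frac{31093}{2} \approx 15547.0$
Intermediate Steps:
$D = 8$ ($D = 8 \left(3 - 2\right) = 8 \cdot 1 = 8$)
$k{\left(F,N \right)} = 7 + \frac{N}{3}$
$w{\left(U,L \right)} = -2 + L + U$ ($w{\left(U,L \right)} = \left(U + L\right) - 2 = \left(L + U\right) - 2 = -2 + L + U$)
$p{\left(C \right)} = \frac{\frac{23}{3} + C}{C}$ ($p{\left(C \right)} = \frac{-2 + \left(7 + \frac{1}{3} \cdot 8\right) + C}{C} = \frac{-2 + \left(7 + \frac{8}{3}\right) + C}{C} = \frac{-2 + \frac{29}{3} + C}{C} = \frac{\frac{23}{3} + C}{C}$)
$- 59 p{\left(\left(-1\right) 2 \right)} 93 = - 59 \frac{\frac{23}{3} - 2}{\left(-1\right) 2} \cdot 93 = - 59 \frac{\frac{23}{3} - 2}{-2} \cdot 93 = - 59 \left(\left(- \frac{1}{2}\right) \frac{17}{3}\right) 93 = \left(-59\right) \left(- \frac{17}{6}\right) 93 = \frac{1003}{6} \cdot 93 = \frac{31093}{2}$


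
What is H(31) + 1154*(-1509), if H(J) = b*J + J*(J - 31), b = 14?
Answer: -1740952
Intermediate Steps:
H(J) = 14*J + J*(-31 + J) (H(J) = 14*J + J*(J - 31) = 14*J + J*(-31 + J))
H(31) + 1154*(-1509) = 31*(-17 + 31) + 1154*(-1509) = 31*14 - 1741386 = 434 - 1741386 = -1740952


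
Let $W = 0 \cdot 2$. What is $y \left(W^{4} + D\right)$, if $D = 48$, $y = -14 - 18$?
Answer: $-1536$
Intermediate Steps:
$y = -32$
$W = 0$
$y \left(W^{4} + D\right) = - 32 \left(0^{4} + 48\right) = - 32 \left(0 + 48\right) = \left(-32\right) 48 = -1536$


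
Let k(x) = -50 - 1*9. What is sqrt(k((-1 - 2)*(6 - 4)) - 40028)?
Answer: I*sqrt(40087) ≈ 200.22*I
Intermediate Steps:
k(x) = -59 (k(x) = -50 - 9 = -59)
sqrt(k((-1 - 2)*(6 - 4)) - 40028) = sqrt(-59 - 40028) = sqrt(-40087) = I*sqrt(40087)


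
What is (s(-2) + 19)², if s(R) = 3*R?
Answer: 169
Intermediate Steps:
(s(-2) + 19)² = (3*(-2) + 19)² = (-6 + 19)² = 13² = 169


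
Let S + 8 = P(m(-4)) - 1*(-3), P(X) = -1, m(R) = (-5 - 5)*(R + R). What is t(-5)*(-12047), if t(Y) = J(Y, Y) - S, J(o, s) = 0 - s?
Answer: -132517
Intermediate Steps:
m(R) = -20*R
J(o, s) = -s
S = -6 (S = -8 + (-1 - 1*(-3)) = -8 + (-1 + 3) = -8 + 2 = -6)
t(Y) = 6 - Y (t(Y) = -Y - 1*(-6) = -Y + 6 = 6 - Y)
t(-5)*(-12047) = (6 - 1*(-5))*(-12047) = (6 + 5)*(-12047) = 11*(-12047) = -132517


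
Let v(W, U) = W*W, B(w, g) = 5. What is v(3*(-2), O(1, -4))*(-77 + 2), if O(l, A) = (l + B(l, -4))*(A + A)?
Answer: -2700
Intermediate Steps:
O(l, A) = 2*A*(5 + l) (O(l, A) = (l + 5)*(A + A) = (5 + l)*(2*A) = 2*A*(5 + l))
v(W, U) = W²
v(3*(-2), O(1, -4))*(-77 + 2) = (3*(-2))²*(-77 + 2) = (-6)²*(-75) = 36*(-75) = -2700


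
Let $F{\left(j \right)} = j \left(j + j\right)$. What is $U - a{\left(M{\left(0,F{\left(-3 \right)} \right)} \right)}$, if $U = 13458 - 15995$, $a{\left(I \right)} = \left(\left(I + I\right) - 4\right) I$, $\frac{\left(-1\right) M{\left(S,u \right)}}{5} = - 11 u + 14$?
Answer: $-1691657$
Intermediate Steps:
$F{\left(j \right)} = 2 j^{2}$ ($F{\left(j \right)} = j 2 j = 2 j^{2}$)
$M{\left(S,u \right)} = -70 + 55 u$ ($M{\left(S,u \right)} = - 5 \left(- 11 u + 14\right) = - 5 \left(14 - 11 u\right) = -70 + 55 u$)
$a{\left(I \right)} = I \left(-4 + 2 I\right)$ ($a{\left(I \right)} = \left(2 I - 4\right) I = \left(-4 + 2 I\right) I = I \left(-4 + 2 I\right)$)
$U = -2537$ ($U = 13458 - 15995 = -2537$)
$U - a{\left(M{\left(0,F{\left(-3 \right)} \right)} \right)} = -2537 - 2 \left(-70 + 55 \cdot 2 \left(-3\right)^{2}\right) \left(-2 - \left(70 - 55 \cdot 2 \left(-3\right)^{2}\right)\right) = -2537 - 2 \left(-70 + 55 \cdot 2 \cdot 9\right) \left(-2 - \left(70 - 55 \cdot 2 \cdot 9\right)\right) = -2537 - 2 \left(-70 + 55 \cdot 18\right) \left(-2 + \left(-70 + 55 \cdot 18\right)\right) = -2537 - 2 \left(-70 + 990\right) \left(-2 + \left(-70 + 990\right)\right) = -2537 - 2 \cdot 920 \left(-2 + 920\right) = -2537 - 2 \cdot 920 \cdot 918 = -2537 - 1689120 = -1691657$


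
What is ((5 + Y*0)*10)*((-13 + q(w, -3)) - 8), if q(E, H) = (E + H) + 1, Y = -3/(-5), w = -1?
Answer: -1200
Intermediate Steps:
Y = 3/5 (Y = -3*(-1/5) = 3/5 ≈ 0.60000)
q(E, H) = 1 + E + H
((5 + Y*0)*10)*((-13 + q(w, -3)) - 8) = ((5 + (3/5)*0)*10)*((-13 + (1 - 1 - 3)) - 8) = ((5 + 0)*10)*((-13 - 3) - 8) = (5*10)*(-16 - 8) = 50*(-24) = -1200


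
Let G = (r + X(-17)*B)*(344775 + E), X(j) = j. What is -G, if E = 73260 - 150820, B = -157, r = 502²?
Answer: -68052445695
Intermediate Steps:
r = 252004
E = -77560
G = 68052445695 (G = (252004 - 17*(-157))*(344775 - 77560) = (252004 + 2669)*267215 = 254673*267215 = 68052445695)
-G = -1*68052445695 = -68052445695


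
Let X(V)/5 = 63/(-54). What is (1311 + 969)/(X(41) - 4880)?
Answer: -2736/5863 ≈ -0.46666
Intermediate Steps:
X(V) = -35/6 (X(V) = 5*(63/(-54)) = 5*(63*(-1/54)) = 5*(-7/6) = -35/6)
(1311 + 969)/(X(41) - 4880) = (1311 + 969)/(-35/6 - 4880) = 2280/(-29315/6) = 2280*(-6/29315) = -2736/5863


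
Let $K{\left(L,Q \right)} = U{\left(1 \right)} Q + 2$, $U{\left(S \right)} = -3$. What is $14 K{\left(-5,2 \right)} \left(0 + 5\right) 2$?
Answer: $-560$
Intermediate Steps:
$K{\left(L,Q \right)} = 2 - 3 Q$ ($K{\left(L,Q \right)} = - 3 Q + 2 = 2 - 3 Q$)
$14 K{\left(-5,2 \right)} \left(0 + 5\right) 2 = 14 \left(2 - 6\right) \left(0 + 5\right) 2 = 14 \left(2 - 6\right) 5 \cdot 2 = 14 \left(-4\right) 10 = \left(-56\right) 10 = -560$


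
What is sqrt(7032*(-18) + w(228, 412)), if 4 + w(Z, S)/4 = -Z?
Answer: 4*I*sqrt(7969) ≈ 357.08*I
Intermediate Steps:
w(Z, S) = -16 - 4*Z (w(Z, S) = -16 + 4*(-Z) = -16 - 4*Z)
sqrt(7032*(-18) + w(228, 412)) = sqrt(7032*(-18) + (-16 - 4*228)) = sqrt(-126576 + (-16 - 912)) = sqrt(-126576 - 928) = sqrt(-127504) = 4*I*sqrt(7969)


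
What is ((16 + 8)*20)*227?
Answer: 108960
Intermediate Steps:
((16 + 8)*20)*227 = (24*20)*227 = 480*227 = 108960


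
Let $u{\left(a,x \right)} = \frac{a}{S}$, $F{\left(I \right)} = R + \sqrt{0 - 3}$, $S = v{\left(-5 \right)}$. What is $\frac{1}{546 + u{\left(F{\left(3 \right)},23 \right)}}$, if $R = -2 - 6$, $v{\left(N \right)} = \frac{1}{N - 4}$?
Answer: $\frac{206}{127389} + \frac{i \sqrt{3}}{42463} \approx 0.0016171 + 4.079 \cdot 10^{-5} i$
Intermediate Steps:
$v{\left(N \right)} = \frac{1}{-4 + N}$
$S = - \frac{1}{9}$ ($S = \frac{1}{-4 - 5} = \frac{1}{-9} = - \frac{1}{9} \approx -0.11111$)
$R = -8$ ($R = -2 - 6 = -8$)
$F{\left(I \right)} = -8 + i \sqrt{3}$ ($F{\left(I \right)} = -8 + \sqrt{0 - 3} = -8 + \sqrt{-3} = -8 + i \sqrt{3}$)
$u{\left(a,x \right)} = - 9 a$ ($u{\left(a,x \right)} = \frac{a}{- \frac{1}{9}} = a \left(-9\right) = - 9 a$)
$\frac{1}{546 + u{\left(F{\left(3 \right)},23 \right)}} = \frac{1}{546 - 9 \left(-8 + i \sqrt{3}\right)} = \frac{1}{546 + \left(72 - 9 i \sqrt{3}\right)} = \frac{1}{618 - 9 i \sqrt{3}}$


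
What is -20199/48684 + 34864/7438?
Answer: 257846469/60351932 ≈ 4.2724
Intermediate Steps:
-20199/48684 + 34864/7438 = -20199*1/48684 + 34864*(1/7438) = -6733/16228 + 17432/3719 = 257846469/60351932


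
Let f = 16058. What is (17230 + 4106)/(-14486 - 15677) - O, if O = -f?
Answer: 69190874/4309 ≈ 16057.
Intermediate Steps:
O = -16058 (O = -1*16058 = -16058)
(17230 + 4106)/(-14486 - 15677) - O = (17230 + 4106)/(-14486 - 15677) - 1*(-16058) = 21336/(-30163) + 16058 = 21336*(-1/30163) + 16058 = -3048/4309 + 16058 = 69190874/4309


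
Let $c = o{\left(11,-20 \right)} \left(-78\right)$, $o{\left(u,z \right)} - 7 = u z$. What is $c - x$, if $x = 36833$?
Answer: $-20219$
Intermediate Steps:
$o{\left(u,z \right)} = 7 + u z$
$c = 16614$ ($c = \left(7 + 11 \left(-20\right)\right) \left(-78\right) = \left(7 - 220\right) \left(-78\right) = \left(-213\right) \left(-78\right) = 16614$)
$c - x = 16614 - 36833 = -20219$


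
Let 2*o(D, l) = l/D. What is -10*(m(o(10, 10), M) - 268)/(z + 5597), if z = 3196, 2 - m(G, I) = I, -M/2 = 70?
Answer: 140/977 ≈ 0.14330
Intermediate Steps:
M = -140 (M = -2*70 = -140)
o(D, l) = l/(2*D) (o(D, l) = (l/D)/2 = l/(2*D))
m(G, I) = 2 - I
-10*(m(o(10, 10), M) - 268)/(z + 5597) = -10*((2 - 1*(-140)) - 268)/(3196 + 5597) = -10*((2 + 140) - 268)/8793 = -10*(142 - 268)/8793 = -(-1260)/8793 = -10*(-14/977) = 140/977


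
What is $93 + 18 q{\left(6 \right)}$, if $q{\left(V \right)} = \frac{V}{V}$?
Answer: $111$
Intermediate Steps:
$q{\left(V \right)} = 1$
$93 + 18 q{\left(6 \right)} = 93 + 18 \cdot 1 = 93 + 18 = 111$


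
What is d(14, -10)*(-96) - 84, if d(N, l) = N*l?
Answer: 13356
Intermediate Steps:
d(14, -10)*(-96) - 84 = (14*(-10))*(-96) - 84 = -140*(-96) - 84 = 13440 - 84 = 13356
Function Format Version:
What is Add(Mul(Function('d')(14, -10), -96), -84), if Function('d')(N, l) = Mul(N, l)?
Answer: 13356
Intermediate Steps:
Add(Mul(Function('d')(14, -10), -96), -84) = Add(Mul(Mul(14, -10), -96), -84) = Add(Mul(-140, -96), -84) = Add(13440, -84) = 13356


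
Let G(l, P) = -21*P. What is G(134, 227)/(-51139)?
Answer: 4767/51139 ≈ 0.093217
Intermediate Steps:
G(134, 227)/(-51139) = -21*227/(-51139) = -4767*(-1/51139) = 4767/51139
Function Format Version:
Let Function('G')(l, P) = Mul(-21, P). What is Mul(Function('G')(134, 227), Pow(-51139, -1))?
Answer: Rational(4767, 51139) ≈ 0.093217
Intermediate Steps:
Mul(Function('G')(134, 227), Pow(-51139, -1)) = Mul(Mul(-21, 227), Pow(-51139, -1)) = Mul(-4767, Rational(-1, 51139)) = Rational(4767, 51139)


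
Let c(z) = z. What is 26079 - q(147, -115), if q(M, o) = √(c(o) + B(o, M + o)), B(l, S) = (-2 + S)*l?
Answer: 26079 - I*√3565 ≈ 26079.0 - 59.708*I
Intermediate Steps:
B(l, S) = l*(-2 + S)
q(M, o) = √(o + o*(-2 + M + o)) (q(M, o) = √(o + o*(-2 + (M + o))) = √(o + o*(-2 + M + o)))
26079 - q(147, -115) = 26079 - √(-115*(-1 + 147 - 115)) = 26079 - √(-115*31) = 26079 - √(-3565) = 26079 - I*√3565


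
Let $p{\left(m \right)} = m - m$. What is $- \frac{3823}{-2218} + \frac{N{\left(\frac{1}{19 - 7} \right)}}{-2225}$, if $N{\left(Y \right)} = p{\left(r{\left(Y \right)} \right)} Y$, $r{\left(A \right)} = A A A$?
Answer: $\frac{3823}{2218} \approx 1.7236$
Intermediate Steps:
$r{\left(A \right)} = A^{3}$ ($r{\left(A \right)} = A^{2} A = A^{3}$)
$p{\left(m \right)} = 0$
$N{\left(Y \right)} = 0$ ($N{\left(Y \right)} = 0 Y = 0$)
$- \frac{3823}{-2218} + \frac{N{\left(\frac{1}{19 - 7} \right)}}{-2225} = - \frac{3823}{-2218} + \frac{0}{-2225} = \left(-3823\right) \left(- \frac{1}{2218}\right) + 0 \left(- \frac{1}{2225}\right) = \frac{3823}{2218} + 0 = \frac{3823}{2218}$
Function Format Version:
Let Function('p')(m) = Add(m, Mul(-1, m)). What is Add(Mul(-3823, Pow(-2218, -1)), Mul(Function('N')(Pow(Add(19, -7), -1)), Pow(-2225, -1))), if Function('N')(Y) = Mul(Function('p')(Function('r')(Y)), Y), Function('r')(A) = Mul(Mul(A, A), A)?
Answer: Rational(3823, 2218) ≈ 1.7236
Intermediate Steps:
Function('r')(A) = Pow(A, 3) (Function('r')(A) = Mul(Pow(A, 2), A) = Pow(A, 3))
Function('p')(m) = 0
Function('N')(Y) = 0 (Function('N')(Y) = Mul(0, Y) = 0)
Add(Mul(-3823, Pow(-2218, -1)), Mul(Function('N')(Pow(Add(19, -7), -1)), Pow(-2225, -1))) = Add(Mul(-3823, Pow(-2218, -1)), Mul(0, Pow(-2225, -1))) = Add(Mul(-3823, Rational(-1, 2218)), Mul(0, Rational(-1, 2225))) = Add(Rational(3823, 2218), 0) = Rational(3823, 2218)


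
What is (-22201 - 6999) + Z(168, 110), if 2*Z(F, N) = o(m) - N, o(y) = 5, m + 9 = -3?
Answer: -58505/2 ≈ -29253.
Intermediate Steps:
m = -12 (m = -9 - 3 = -12)
Z(F, N) = 5/2 - N/2 (Z(F, N) = (5 - N)/2 = 5/2 - N/2)
(-22201 - 6999) + Z(168, 110) = (-22201 - 6999) + (5/2 - 1/2*110) = -29200 + (5/2 - 55) = -29200 - 105/2 = -58505/2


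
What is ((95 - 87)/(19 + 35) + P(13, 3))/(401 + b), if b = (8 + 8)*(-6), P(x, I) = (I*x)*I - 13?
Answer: 2812/8235 ≈ 0.34147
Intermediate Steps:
P(x, I) = -13 + x*I**2 (P(x, I) = x*I**2 - 13 = -13 + x*I**2)
b = -96 (b = 16*(-6) = -96)
((95 - 87)/(19 + 35) + P(13, 3))/(401 + b) = ((95 - 87)/(19 + 35) + (-13 + 13*3**2))/(401 - 96) = (8/54 + (-13 + 13*9))/305 = (8*(1/54) + (-13 + 117))*(1/305) = (4/27 + 104)*(1/305) = (2812/27)*(1/305) = 2812/8235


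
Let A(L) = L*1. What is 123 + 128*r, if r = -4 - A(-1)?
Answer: -261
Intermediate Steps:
A(L) = L
r = -3 (r = -4 - 1*(-1) = -4 + 1 = -3)
123 + 128*r = 123 + 128*(-3) = 123 - 384 = -261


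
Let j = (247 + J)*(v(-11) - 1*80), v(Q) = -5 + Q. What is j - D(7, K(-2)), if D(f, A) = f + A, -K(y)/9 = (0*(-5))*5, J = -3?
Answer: -23431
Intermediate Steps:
K(y) = 0 (K(y) = -9*0*(-5)*5 = -0*5 = -9*0 = 0)
D(f, A) = A + f
j = -23424 (j = (247 - 3)*((-5 - 11) - 1*80) = 244*(-16 - 80) = 244*(-96) = -23424)
j - D(7, K(-2)) = -23424 - (0 + 7) = -23424 - 1*7 = -23424 - 7 = -23431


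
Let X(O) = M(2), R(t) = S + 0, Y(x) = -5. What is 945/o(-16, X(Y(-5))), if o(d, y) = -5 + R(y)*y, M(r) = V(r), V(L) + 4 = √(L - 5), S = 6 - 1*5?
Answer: -405/4 - 45*I*√3/4 ≈ -101.25 - 19.486*I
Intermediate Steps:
S = 1 (S = 6 - 5 = 1)
R(t) = 1 (R(t) = 1 + 0 = 1)
V(L) = -4 + √(-5 + L) (V(L) = -4 + √(L - 5) = -4 + √(-5 + L))
M(r) = -4 + √(-5 + r)
X(O) = -4 + I*√3 (X(O) = -4 + √(-5 + 2) = -4 + √(-3) = -4 + I*√3)
o(d, y) = -5 + y (o(d, y) = -5 + 1*y = -5 + y)
945/o(-16, X(Y(-5))) = 945/(-5 + (-4 + I*√3)) = 945/(-9 + I*√3)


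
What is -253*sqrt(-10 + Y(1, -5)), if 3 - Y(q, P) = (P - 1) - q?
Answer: 0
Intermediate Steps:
Y(q, P) = 4 + q - P (Y(q, P) = 3 - ((P - 1) - q) = 3 - ((-1 + P) - q) = 3 - (-1 + P - q) = 3 + (1 + q - P) = 4 + q - P)
-253*sqrt(-10 + Y(1, -5)) = -253*sqrt(-10 + (4 + 1 - 1*(-5))) = -253*sqrt(-10 + (4 + 1 + 5)) = -253*sqrt(-10 + 10) = -253*sqrt(0) = -253*0 = 0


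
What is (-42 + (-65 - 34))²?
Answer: 19881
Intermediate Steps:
(-42 + (-65 - 34))² = (-42 - 99)² = (-141)² = 19881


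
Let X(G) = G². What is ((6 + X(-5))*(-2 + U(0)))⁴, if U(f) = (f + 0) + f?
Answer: 14776336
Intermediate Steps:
U(f) = 2*f (U(f) = f + f = 2*f)
((6 + X(-5))*(-2 + U(0)))⁴ = ((6 + (-5)²)*(-2 + 2*0))⁴ = ((6 + 25)*(-2 + 0))⁴ = (31*(-2))⁴ = (-62)⁴ = 14776336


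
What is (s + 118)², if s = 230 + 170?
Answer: 268324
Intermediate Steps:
s = 400
(s + 118)² = (400 + 118)² = 518² = 268324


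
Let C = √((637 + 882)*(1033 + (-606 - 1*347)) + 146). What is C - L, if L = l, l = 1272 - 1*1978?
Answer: 706 + √121666 ≈ 1054.8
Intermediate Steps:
l = -706 (l = 1272 - 1978 = -706)
L = -706
C = √121666 (C = √(1519*(1033 + (-606 - 347)) + 146) = √(1519*(1033 - 953) + 146) = √(1519*80 + 146) = √(121520 + 146) = √121666 ≈ 348.81)
C - L = √121666 - 1*(-706) = √121666 + 706 = 706 + √121666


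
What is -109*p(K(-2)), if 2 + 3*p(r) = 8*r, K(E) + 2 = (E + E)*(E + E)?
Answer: -11990/3 ≈ -3996.7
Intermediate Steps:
K(E) = -2 + 4*E² (K(E) = -2 + (E + E)*(E + E) = -2 + (2*E)*(2*E) = -2 + 4*E²)
p(r) = -⅔ + 8*r/3 (p(r) = -⅔ + (8*r)/3 = -⅔ + 8*r/3)
-109*p(K(-2)) = -109*(-⅔ + 8*(-2 + 4*(-2)²)/3) = -109*(-⅔ + 8*(-2 + 4*4)/3) = -109*(-⅔ + 8*(-2 + 16)/3) = -109*(-⅔ + (8/3)*14) = -109*(-⅔ + 112/3) = -109*110/3 = -11990/3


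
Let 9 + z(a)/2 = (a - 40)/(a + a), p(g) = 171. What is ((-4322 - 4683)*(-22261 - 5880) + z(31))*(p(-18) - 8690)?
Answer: -66922710753472/31 ≈ -2.1588e+12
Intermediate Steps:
z(a) = -18 + (-40 + a)/a (z(a) = -18 + 2*((a - 40)/(a + a)) = -18 + 2*((-40 + a)/((2*a))) = -18 + 2*((-40 + a)*(1/(2*a))) = -18 + 2*((-40 + a)/(2*a)) = -18 + (-40 + a)/a)
((-4322 - 4683)*(-22261 - 5880) + z(31))*(p(-18) - 8690) = ((-4322 - 4683)*(-22261 - 5880) + (-17 - 40/31))*(171 - 8690) = (-9005*(-28141) + (-17 - 40*1/31))*(-8519) = (253409705 + (-17 - 40/31))*(-8519) = (253409705 - 567/31)*(-8519) = (7855700288/31)*(-8519) = -66922710753472/31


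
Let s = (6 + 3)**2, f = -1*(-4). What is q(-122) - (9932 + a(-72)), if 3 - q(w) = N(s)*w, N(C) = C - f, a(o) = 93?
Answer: -628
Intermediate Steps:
f = 4
s = 81 (s = 9**2 = 81)
N(C) = -4 + C (N(C) = C - 1*4 = C - 4 = -4 + C)
q(w) = 3 - 77*w (q(w) = 3 - (-4 + 81)*w = 3 - 77*w)
q(-122) - (9932 + a(-72)) = (3 - 77*(-122)) - (9932 + 93) = (3 + 9394) - 1*10025 = 9397 - 10025 = -628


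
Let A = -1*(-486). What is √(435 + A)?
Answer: √921 ≈ 30.348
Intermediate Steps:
A = 486
√(435 + A) = √(435 + 486) = √921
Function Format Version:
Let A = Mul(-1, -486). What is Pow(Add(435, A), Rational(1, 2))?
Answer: Pow(921, Rational(1, 2)) ≈ 30.348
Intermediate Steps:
A = 486
Pow(Add(435, A), Rational(1, 2)) = Pow(Add(435, 486), Rational(1, 2)) = Pow(921, Rational(1, 2))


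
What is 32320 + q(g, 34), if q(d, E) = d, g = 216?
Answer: 32536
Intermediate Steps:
32320 + q(g, 34) = 32320 + 216 = 32536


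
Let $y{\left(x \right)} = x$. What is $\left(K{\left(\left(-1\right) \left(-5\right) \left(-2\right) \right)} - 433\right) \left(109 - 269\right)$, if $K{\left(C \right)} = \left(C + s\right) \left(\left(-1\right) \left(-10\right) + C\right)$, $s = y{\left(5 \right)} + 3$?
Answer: $69280$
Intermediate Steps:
$s = 8$ ($s = 5 + 3 = 8$)
$K{\left(C \right)} = \left(8 + C\right) \left(10 + C\right)$ ($K{\left(C \right)} = \left(C + 8\right) \left(\left(-1\right) \left(-10\right) + C\right) = \left(8 + C\right) \left(10 + C\right)$)
$\left(K{\left(\left(-1\right) \left(-5\right) \left(-2\right) \right)} - 433\right) \left(109 - 269\right) = \left(\left(80 + \left(\left(-1\right) \left(-5\right) \left(-2\right)\right)^{2} + 18 \left(-1\right) \left(-5\right) \left(-2\right)\right) - 433\right) \left(109 - 269\right) = \left(\left(80 + \left(5 \left(-2\right)\right)^{2} + 18 \cdot 5 \left(-2\right)\right) - 433\right) \left(-160\right) = \left(\left(80 + \left(-10\right)^{2} + 18 \left(-10\right)\right) - 433\right) \left(-160\right) = \left(\left(80 + 100 - 180\right) - 433\right) \left(-160\right) = \left(0 - 433\right) \left(-160\right) = \left(-433\right) \left(-160\right) = 69280$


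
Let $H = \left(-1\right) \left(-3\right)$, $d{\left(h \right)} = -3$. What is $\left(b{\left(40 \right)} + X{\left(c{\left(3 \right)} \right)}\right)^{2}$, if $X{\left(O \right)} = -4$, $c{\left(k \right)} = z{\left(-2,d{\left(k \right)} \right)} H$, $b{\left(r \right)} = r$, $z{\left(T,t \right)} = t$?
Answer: $1296$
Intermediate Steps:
$H = 3$
$c{\left(k \right)} = -9$ ($c{\left(k \right)} = \left(-3\right) 3 = -9$)
$\left(b{\left(40 \right)} + X{\left(c{\left(3 \right)} \right)}\right)^{2} = \left(40 - 4\right)^{2} = 36^{2} = 1296$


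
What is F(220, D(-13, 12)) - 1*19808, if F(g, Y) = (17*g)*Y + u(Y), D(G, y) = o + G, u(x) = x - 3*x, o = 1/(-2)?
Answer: -70271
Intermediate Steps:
o = -½ ≈ -0.50000
u(x) = -2*x
D(G, y) = -½ + G
F(g, Y) = -2*Y + 17*Y*g (F(g, Y) = (17*g)*Y - 2*Y = 17*Y*g - 2*Y = -2*Y + 17*Y*g)
F(220, D(-13, 12)) - 1*19808 = (-½ - 13)*(-2 + 17*220) - 1*19808 = -27*(-2 + 3740)/2 - 19808 = -27/2*3738 - 19808 = -50463 - 19808 = -70271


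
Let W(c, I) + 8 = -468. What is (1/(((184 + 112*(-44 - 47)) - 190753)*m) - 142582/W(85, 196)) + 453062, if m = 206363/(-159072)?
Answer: 262956490897102621/580014991402 ≈ 4.5336e+5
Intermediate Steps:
m = -206363/159072 (m = 206363*(-1/159072) = -206363/159072 ≈ -1.2973)
W(c, I) = -476 (W(c, I) = -8 - 468 = -476)
(1/(((184 + 112*(-44 - 47)) - 190753)*m) - 142582/W(85, 196)) + 453062 = (1/(((184 + 112*(-44 - 47)) - 190753)*(-206363/159072)) - 142582/(-476)) + 453062 = (-159072/206363/((184 + 112*(-91)) - 190753) - 142582*(-1/476)) + 453062 = (-159072/206363/((184 - 10192) - 190753) + 71291/238) + 453062 = (-159072/206363/(-10008 - 190753) + 71291/238) + 453062 = (-159072/206363/(-200761) + 71291/238) + 453062 = (-1/200761*(-159072/206363) + 71291/238) + 453062 = (159072/41429642243 + 71291/238) + 453062 = 173738862529697/580014991402 + 453062 = 262956490897102621/580014991402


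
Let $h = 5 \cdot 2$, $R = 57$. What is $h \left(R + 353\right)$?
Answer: $4100$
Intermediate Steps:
$h = 10$
$h \left(R + 353\right) = 10 \left(57 + 353\right) = 10 \cdot 410 = 4100$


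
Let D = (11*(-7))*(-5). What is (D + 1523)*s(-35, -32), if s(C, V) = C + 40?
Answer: 9540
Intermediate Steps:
D = 385 (D = -77*(-5) = 385)
s(C, V) = 40 + C
(D + 1523)*s(-35, -32) = (385 + 1523)*(40 - 35) = 1908*5 = 9540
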